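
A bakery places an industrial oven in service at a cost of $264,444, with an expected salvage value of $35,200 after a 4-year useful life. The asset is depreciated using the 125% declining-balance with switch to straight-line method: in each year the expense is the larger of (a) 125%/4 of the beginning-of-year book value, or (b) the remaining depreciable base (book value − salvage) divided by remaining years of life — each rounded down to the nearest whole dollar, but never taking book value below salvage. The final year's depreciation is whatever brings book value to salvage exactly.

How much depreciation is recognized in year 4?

Depreciable base = $264,444 − $35,200 = $229,244.
Year 1: DB = ⌊$264,444 × 125%/4⌋ = $82,638; SL = ⌊$229,244/4⌋ = $57,311 → take DB $82,638. Book value $181,806.
Year 2: DB = ⌊$181,806 × 125%/4⌋ = $56,814; SL = ⌊$146,606/3⌋ = $48,868 → take DB $56,814. Book value $124,992.
Year 3: DB = ⌊$124,992 × 125%/4⌋ = $39,060; SL = ⌊$89,792/2⌋ = $44,896 → take SL $44,896. Book value $80,096.
Year 4 (final): $80,096 − $35,200 = $44,896. Book value $35,200.

$44,896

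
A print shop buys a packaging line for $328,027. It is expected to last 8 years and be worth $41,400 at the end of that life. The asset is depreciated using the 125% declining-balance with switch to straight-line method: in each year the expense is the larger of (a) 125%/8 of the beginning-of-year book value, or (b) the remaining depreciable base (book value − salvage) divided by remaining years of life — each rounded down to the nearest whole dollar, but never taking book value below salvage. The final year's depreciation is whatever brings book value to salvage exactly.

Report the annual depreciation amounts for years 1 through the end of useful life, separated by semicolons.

Depreciable base = $328,027 − $41,400 = $286,627.
Year 1: DB = ⌊$328,027 × 125%/8⌋ = $51,254; SL = ⌊$286,627/8⌋ = $35,828 → take DB $51,254. Book value $276,773.
Year 2: DB = ⌊$276,773 × 125%/8⌋ = $43,245; SL = ⌊$235,373/7⌋ = $33,624 → take DB $43,245. Book value $233,528.
Year 3: DB = ⌊$233,528 × 125%/8⌋ = $36,488; SL = ⌊$192,128/6⌋ = $32,021 → take DB $36,488. Book value $197,040.
Year 4: DB = ⌊$197,040 × 125%/8⌋ = $30,787; SL = ⌊$155,640/5⌋ = $31,128 → take SL $31,128. Book value $165,912.
Year 5: DB = ⌊$165,912 × 125%/8⌋ = $25,923; SL = ⌊$124,512/4⌋ = $31,128 → take SL $31,128. Book value $134,784.
Year 6: DB = ⌊$134,784 × 125%/8⌋ = $21,060; SL = ⌊$93,384/3⌋ = $31,128 → take SL $31,128. Book value $103,656.
Year 7: DB = ⌊$103,656 × 125%/8⌋ = $16,196; SL = ⌊$62,256/2⌋ = $31,128 → take SL $31,128. Book value $72,528.
Year 8 (final): $72,528 − $41,400 = $31,128. Book value $41,400.

$51,254; $43,245; $36,488; $31,128; $31,128; $31,128; $31,128; $31,128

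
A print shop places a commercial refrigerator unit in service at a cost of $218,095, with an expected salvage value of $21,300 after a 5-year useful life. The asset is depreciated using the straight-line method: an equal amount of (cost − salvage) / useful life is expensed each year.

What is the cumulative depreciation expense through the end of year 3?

$118,077

Depreciable base = $218,095 − $21,300 = $196,795.
Annual expense = $196,795 / 5 = $39,359.
End of year 1: book value $178,736.
End of year 2: book value $139,377.
End of year 3: book value $100,018.
Accumulated through year 3 = $218,095 − $100,018 = $118,077.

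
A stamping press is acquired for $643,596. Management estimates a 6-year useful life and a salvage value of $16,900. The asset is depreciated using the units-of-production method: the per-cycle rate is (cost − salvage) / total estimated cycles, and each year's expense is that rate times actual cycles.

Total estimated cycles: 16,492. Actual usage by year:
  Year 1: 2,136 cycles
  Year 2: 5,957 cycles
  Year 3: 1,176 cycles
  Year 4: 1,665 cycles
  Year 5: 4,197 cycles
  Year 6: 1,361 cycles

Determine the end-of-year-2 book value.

Depreciable base = $643,596 − $16,900 = $626,696.
Rate = $626,696 / 16,492 cycles = $38 per cycle.
Year 1: 2,136 × $38 = $81,168. Book value $562,428.
Year 2: 5,957 × $38 = $226,366. Book value $336,062.

$336,062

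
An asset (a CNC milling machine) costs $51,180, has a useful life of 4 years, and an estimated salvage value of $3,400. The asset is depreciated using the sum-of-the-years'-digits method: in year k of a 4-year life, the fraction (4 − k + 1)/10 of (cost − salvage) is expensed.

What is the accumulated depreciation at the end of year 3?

$43,002

Depreciable base = $51,180 − $3,400 = $47,780.
Sum of the years' digits = 4+3+2+1 = 10.
Year 1: $47,780 × 4/10 = $19,112. Book value $32,068.
Year 2: $47,780 × 3/10 = $14,334. Book value $17,734.
Year 3: $47,780 × 2/10 = $9,556. Book value $8,178.
Accumulated through year 3 = $51,180 − $8,178 = $43,002.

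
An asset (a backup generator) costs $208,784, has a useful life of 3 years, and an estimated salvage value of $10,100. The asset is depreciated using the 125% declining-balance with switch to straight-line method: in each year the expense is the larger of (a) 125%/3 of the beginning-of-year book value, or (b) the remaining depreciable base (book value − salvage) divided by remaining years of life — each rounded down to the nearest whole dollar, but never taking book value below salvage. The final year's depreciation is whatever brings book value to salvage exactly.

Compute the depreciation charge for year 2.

Depreciable base = $208,784 − $10,100 = $198,684.
Year 1: DB = ⌊$208,784 × 125%/3⌋ = $86,993; SL = ⌊$198,684/3⌋ = $66,228 → take DB $86,993. Book value $121,791.
Year 2: DB = ⌊$121,791 × 125%/3⌋ = $50,746; SL = ⌊$111,691/2⌋ = $55,845 → take SL $55,845. Book value $65,946.

$55,845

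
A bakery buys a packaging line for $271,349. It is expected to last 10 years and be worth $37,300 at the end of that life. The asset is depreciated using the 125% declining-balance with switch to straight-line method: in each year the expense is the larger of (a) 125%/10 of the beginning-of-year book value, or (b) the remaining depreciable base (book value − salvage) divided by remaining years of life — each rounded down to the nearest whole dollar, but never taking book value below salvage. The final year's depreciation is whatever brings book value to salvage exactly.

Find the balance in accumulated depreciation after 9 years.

Depreciable base = $271,349 − $37,300 = $234,049.
Year 1: DB = ⌊$271,349 × 125%/10⌋ = $33,918; SL = ⌊$234,049/10⌋ = $23,404 → take DB $33,918. Book value $237,431.
Year 2: DB = ⌊$237,431 × 125%/10⌋ = $29,678; SL = ⌊$200,131/9⌋ = $22,236 → take DB $29,678. Book value $207,753.
Year 3: DB = ⌊$207,753 × 125%/10⌋ = $25,969; SL = ⌊$170,453/8⌋ = $21,306 → take DB $25,969. Book value $181,784.
Year 4: DB = ⌊$181,784 × 125%/10⌋ = $22,723; SL = ⌊$144,484/7⌋ = $20,640 → take DB $22,723. Book value $159,061.
Year 5: DB = ⌊$159,061 × 125%/10⌋ = $19,882; SL = ⌊$121,761/6⌋ = $20,293 → take SL $20,293. Book value $138,768.
Year 6: DB = ⌊$138,768 × 125%/10⌋ = $17,346; SL = ⌊$101,468/5⌋ = $20,293 → take SL $20,293. Book value $118,475.
Year 7: DB = ⌊$118,475 × 125%/10⌋ = $14,809; SL = ⌊$81,175/4⌋ = $20,293 → take SL $20,293. Book value $98,182.
Year 8: DB = ⌊$98,182 × 125%/10⌋ = $12,272; SL = ⌊$60,882/3⌋ = $20,294 → take SL $20,294. Book value $77,888.
Year 9: DB = ⌊$77,888 × 125%/10⌋ = $9,736; SL = ⌊$40,588/2⌋ = $20,294 → take SL $20,294. Book value $57,594.
Accumulated through year 9 = $271,349 − $57,594 = $213,755.

$213,755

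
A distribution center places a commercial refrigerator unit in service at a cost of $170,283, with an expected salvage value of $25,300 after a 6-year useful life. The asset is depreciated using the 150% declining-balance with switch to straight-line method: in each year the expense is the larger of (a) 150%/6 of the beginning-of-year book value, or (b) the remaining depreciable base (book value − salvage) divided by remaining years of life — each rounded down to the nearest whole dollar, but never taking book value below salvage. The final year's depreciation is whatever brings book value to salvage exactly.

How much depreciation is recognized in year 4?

Depreciable base = $170,283 − $25,300 = $144,983.
Year 1: DB = ⌊$170,283 × 150%/6⌋ = $42,570; SL = ⌊$144,983/6⌋ = $24,163 → take DB $42,570. Book value $127,713.
Year 2: DB = ⌊$127,713 × 150%/6⌋ = $31,928; SL = ⌊$102,413/5⌋ = $20,482 → take DB $31,928. Book value $95,785.
Year 3: DB = ⌊$95,785 × 150%/6⌋ = $23,946; SL = ⌊$70,485/4⌋ = $17,621 → take DB $23,946. Book value $71,839.
Year 4: DB = ⌊$71,839 × 150%/6⌋ = $17,959; SL = ⌊$46,539/3⌋ = $15,513 → take DB $17,959. Book value $53,880.

$17,959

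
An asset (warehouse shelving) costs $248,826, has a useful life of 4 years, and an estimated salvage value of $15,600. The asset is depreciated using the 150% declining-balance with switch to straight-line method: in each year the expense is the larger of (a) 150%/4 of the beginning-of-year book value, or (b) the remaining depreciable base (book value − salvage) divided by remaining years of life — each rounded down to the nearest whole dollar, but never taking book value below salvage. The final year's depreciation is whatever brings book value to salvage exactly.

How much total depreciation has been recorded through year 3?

$192,426

Depreciable base = $248,826 − $15,600 = $233,226.
Year 1: DB = ⌊$248,826 × 150%/4⌋ = $93,309; SL = ⌊$233,226/4⌋ = $58,306 → take DB $93,309. Book value $155,517.
Year 2: DB = ⌊$155,517 × 150%/4⌋ = $58,318; SL = ⌊$139,917/3⌋ = $46,639 → take DB $58,318. Book value $97,199.
Year 3: DB = ⌊$97,199 × 150%/4⌋ = $36,449; SL = ⌊$81,599/2⌋ = $40,799 → take SL $40,799. Book value $56,400.
Accumulated through year 3 = $248,826 − $56,400 = $192,426.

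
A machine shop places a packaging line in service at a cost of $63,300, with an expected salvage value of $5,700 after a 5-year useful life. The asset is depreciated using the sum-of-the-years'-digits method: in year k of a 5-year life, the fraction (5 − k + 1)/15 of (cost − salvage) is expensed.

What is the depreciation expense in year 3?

Depreciable base = $63,300 − $5,700 = $57,600.
Sum of the years' digits = 5+4+3+2+1 = 15.
Year 1: $57,600 × 5/15 = $19,200. Book value $44,100.
Year 2: $57,600 × 4/15 = $15,360. Book value $28,740.
Year 3: $57,600 × 3/15 = $11,520. Book value $17,220.

$11,520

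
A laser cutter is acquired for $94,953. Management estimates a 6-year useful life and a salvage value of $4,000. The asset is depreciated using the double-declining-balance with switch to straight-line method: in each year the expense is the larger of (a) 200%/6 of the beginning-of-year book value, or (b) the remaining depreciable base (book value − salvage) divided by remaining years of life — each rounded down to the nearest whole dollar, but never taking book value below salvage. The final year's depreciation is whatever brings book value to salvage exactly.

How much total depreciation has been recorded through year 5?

$83,574

Depreciable base = $94,953 − $4,000 = $90,953.
Year 1: DB = ⌊$94,953 × 200%/6⌋ = $31,651; SL = ⌊$90,953/6⌋ = $15,158 → take DB $31,651. Book value $63,302.
Year 2: DB = ⌊$63,302 × 200%/6⌋ = $21,100; SL = ⌊$59,302/5⌋ = $11,860 → take DB $21,100. Book value $42,202.
Year 3: DB = ⌊$42,202 × 200%/6⌋ = $14,067; SL = ⌊$38,202/4⌋ = $9,550 → take DB $14,067. Book value $28,135.
Year 4: DB = ⌊$28,135 × 200%/6⌋ = $9,378; SL = ⌊$24,135/3⌋ = $8,045 → take DB $9,378. Book value $18,757.
Year 5: DB = ⌊$18,757 × 200%/6⌋ = $6,252; SL = ⌊$14,757/2⌋ = $7,378 → take SL $7,378. Book value $11,379.
Accumulated through year 5 = $94,953 − $11,379 = $83,574.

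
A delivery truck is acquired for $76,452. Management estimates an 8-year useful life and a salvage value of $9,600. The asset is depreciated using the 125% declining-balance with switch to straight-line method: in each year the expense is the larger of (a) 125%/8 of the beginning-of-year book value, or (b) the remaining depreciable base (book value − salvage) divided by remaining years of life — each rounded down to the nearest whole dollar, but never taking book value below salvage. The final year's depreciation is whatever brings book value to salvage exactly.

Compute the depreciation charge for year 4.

$7,264

Depreciable base = $76,452 − $9,600 = $66,852.
Year 1: DB = ⌊$76,452 × 125%/8⌋ = $11,945; SL = ⌊$66,852/8⌋ = $8,356 → take DB $11,945. Book value $64,507.
Year 2: DB = ⌊$64,507 × 125%/8⌋ = $10,079; SL = ⌊$54,907/7⌋ = $7,843 → take DB $10,079. Book value $54,428.
Year 3: DB = ⌊$54,428 × 125%/8⌋ = $8,504; SL = ⌊$44,828/6⌋ = $7,471 → take DB $8,504. Book value $45,924.
Year 4: DB = ⌊$45,924 × 125%/8⌋ = $7,175; SL = ⌊$36,324/5⌋ = $7,264 → take SL $7,264. Book value $38,660.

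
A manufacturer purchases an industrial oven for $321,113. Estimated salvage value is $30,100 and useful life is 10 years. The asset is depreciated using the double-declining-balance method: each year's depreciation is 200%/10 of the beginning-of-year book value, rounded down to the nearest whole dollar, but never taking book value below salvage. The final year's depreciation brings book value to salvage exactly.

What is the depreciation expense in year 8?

Depreciable base = $321,113 − $30,100 = $291,013.
Year 1: ⌊$321,113 × 200%/10⌋ = $64,222. Book value $256,891.
Year 2: ⌊$256,891 × 200%/10⌋ = $51,378. Book value $205,513.
Year 3: ⌊$205,513 × 200%/10⌋ = $41,102. Book value $164,411.
Year 4: ⌊$164,411 × 200%/10⌋ = $32,882. Book value $131,529.
Year 5: ⌊$131,529 × 200%/10⌋ = $26,305. Book value $105,224.
Year 6: ⌊$105,224 × 200%/10⌋ = $21,044. Book value $84,180.
Year 7: ⌊$84,180 × 200%/10⌋ = $16,836. Book value $67,344.
Year 8: ⌊$67,344 × 200%/10⌋ = $13,468. Book value $53,876.

$13,468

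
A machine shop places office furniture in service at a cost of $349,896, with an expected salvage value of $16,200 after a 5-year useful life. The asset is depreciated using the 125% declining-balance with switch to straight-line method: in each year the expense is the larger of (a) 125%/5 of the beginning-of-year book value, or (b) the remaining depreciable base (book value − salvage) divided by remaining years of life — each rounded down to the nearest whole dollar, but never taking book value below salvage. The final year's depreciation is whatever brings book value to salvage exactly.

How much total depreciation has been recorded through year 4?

$273,490

Depreciable base = $349,896 − $16,200 = $333,696.
Year 1: DB = ⌊$349,896 × 125%/5⌋ = $87,474; SL = ⌊$333,696/5⌋ = $66,739 → take DB $87,474. Book value $262,422.
Year 2: DB = ⌊$262,422 × 125%/5⌋ = $65,605; SL = ⌊$246,222/4⌋ = $61,555 → take DB $65,605. Book value $196,817.
Year 3: DB = ⌊$196,817 × 125%/5⌋ = $49,204; SL = ⌊$180,617/3⌋ = $60,205 → take SL $60,205. Book value $136,612.
Year 4: DB = ⌊$136,612 × 125%/5⌋ = $34,153; SL = ⌊$120,412/2⌋ = $60,206 → take SL $60,206. Book value $76,406.
Accumulated through year 4 = $349,896 − $76,406 = $273,490.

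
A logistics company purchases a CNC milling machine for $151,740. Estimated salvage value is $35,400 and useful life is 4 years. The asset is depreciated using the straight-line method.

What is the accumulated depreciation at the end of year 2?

$58,170

Depreciable base = $151,740 − $35,400 = $116,340.
Annual expense = $116,340 / 4 = $29,085.
End of year 1: book value $122,655.
End of year 2: book value $93,570.
Accumulated through year 2 = $151,740 − $93,570 = $58,170.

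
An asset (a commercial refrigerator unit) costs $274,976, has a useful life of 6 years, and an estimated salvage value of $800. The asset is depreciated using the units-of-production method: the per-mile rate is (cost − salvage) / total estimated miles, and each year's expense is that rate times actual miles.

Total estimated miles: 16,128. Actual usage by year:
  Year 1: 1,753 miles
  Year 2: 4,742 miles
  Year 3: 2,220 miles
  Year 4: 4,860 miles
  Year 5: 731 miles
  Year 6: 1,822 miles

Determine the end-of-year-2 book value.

$164,561

Depreciable base = $274,976 − $800 = $274,176.
Rate = $274,176 / 16,128 miles = $17 per mile.
Year 1: 1,753 × $17 = $29,801. Book value $245,175.
Year 2: 4,742 × $17 = $80,614. Book value $164,561.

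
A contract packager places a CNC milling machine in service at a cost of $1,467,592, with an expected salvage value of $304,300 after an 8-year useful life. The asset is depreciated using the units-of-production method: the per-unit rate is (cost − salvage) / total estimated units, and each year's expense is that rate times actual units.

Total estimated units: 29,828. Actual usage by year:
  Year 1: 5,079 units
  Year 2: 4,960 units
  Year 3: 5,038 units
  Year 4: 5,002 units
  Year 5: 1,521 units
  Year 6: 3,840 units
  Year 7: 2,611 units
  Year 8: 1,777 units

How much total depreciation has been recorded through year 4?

Depreciable base = $1,467,592 − $304,300 = $1,163,292.
Rate = $1,163,292 / 29,828 units = $39 per unit.
Year 1: 5,079 × $39 = $198,081. Book value $1,269,511.
Year 2: 4,960 × $39 = $193,440. Book value $1,076,071.
Year 3: 5,038 × $39 = $196,482. Book value $879,589.
Year 4: 5,002 × $39 = $195,078. Book value $684,511.
Accumulated through year 4 = $1,467,592 − $684,511 = $783,081.

$783,081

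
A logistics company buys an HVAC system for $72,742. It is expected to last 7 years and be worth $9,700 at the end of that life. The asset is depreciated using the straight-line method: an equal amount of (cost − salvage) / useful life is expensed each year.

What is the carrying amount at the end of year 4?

Depreciable base = $72,742 − $9,700 = $63,042.
Annual expense = $63,042 / 7 = $9,006.
End of year 1: book value $63,736.
End of year 2: book value $54,730.
End of year 3: book value $45,724.
End of year 4: book value $36,718.

$36,718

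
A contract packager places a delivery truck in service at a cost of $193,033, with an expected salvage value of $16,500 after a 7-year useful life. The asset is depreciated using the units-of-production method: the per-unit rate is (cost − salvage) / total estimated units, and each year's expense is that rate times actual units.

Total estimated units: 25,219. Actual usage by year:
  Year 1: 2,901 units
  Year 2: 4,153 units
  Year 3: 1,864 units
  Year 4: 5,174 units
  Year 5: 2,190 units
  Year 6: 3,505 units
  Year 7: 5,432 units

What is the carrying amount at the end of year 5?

$79,059

Depreciable base = $193,033 − $16,500 = $176,533.
Rate = $176,533 / 25,219 units = $7 per unit.
Year 1: 2,901 × $7 = $20,307. Book value $172,726.
Year 2: 4,153 × $7 = $29,071. Book value $143,655.
Year 3: 1,864 × $7 = $13,048. Book value $130,607.
Year 4: 5,174 × $7 = $36,218. Book value $94,389.
Year 5: 2,190 × $7 = $15,330. Book value $79,059.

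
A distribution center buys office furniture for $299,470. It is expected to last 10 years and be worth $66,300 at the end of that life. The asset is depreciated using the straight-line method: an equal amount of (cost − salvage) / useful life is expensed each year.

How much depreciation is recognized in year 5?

Depreciable base = $299,470 − $66,300 = $233,170.
Annual expense = $233,170 / 10 = $23,317.

$23,317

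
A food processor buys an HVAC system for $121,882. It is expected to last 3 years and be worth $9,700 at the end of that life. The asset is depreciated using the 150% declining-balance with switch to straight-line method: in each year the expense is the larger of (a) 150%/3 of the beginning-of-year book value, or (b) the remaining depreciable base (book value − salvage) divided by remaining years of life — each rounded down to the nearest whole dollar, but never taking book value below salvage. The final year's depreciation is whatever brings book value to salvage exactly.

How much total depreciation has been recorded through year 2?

Depreciable base = $121,882 − $9,700 = $112,182.
Year 1: DB = ⌊$121,882 × 150%/3⌋ = $60,941; SL = ⌊$112,182/3⌋ = $37,394 → take DB $60,941. Book value $60,941.
Year 2: DB = ⌊$60,941 × 150%/3⌋ = $30,470; SL = ⌊$51,241/2⌋ = $25,620 → take DB $30,470. Book value $30,471.
Accumulated through year 2 = $121,882 − $30,471 = $91,411.

$91,411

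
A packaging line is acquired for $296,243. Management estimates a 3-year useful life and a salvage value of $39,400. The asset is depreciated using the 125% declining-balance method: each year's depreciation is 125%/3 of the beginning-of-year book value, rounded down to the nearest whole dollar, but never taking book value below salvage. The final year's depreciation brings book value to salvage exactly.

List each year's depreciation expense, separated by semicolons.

Depreciable base = $296,243 − $39,400 = $256,843.
Year 1: ⌊$296,243 × 125%/3⌋ = $123,434. Book value $172,809.
Year 2: ⌊$172,809 × 125%/3⌋ = $72,003. Book value $100,806.
Year 3 (final): $100,806 − $39,400 = $61,406. Book value $39,400.

$123,434; $72,003; $61,406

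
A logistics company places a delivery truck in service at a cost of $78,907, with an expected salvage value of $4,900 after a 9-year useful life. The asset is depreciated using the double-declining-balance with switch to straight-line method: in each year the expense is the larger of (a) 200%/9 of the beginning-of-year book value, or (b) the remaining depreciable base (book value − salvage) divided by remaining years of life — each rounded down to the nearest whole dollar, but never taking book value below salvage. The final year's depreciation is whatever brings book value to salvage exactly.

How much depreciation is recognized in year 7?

$4,190

Depreciable base = $78,907 − $4,900 = $74,007.
Year 1: DB = ⌊$78,907 × 200%/9⌋ = $17,534; SL = ⌊$74,007/9⌋ = $8,223 → take DB $17,534. Book value $61,373.
Year 2: DB = ⌊$61,373 × 200%/9⌋ = $13,638; SL = ⌊$56,473/8⌋ = $7,059 → take DB $13,638. Book value $47,735.
Year 3: DB = ⌊$47,735 × 200%/9⌋ = $10,607; SL = ⌊$42,835/7⌋ = $6,119 → take DB $10,607. Book value $37,128.
Year 4: DB = ⌊$37,128 × 200%/9⌋ = $8,250; SL = ⌊$32,228/6⌋ = $5,371 → take DB $8,250. Book value $28,878.
Year 5: DB = ⌊$28,878 × 200%/9⌋ = $6,417; SL = ⌊$23,978/5⌋ = $4,795 → take DB $6,417. Book value $22,461.
Year 6: DB = ⌊$22,461 × 200%/9⌋ = $4,991; SL = ⌊$17,561/4⌋ = $4,390 → take DB $4,991. Book value $17,470.
Year 7: DB = ⌊$17,470 × 200%/9⌋ = $3,882; SL = ⌊$12,570/3⌋ = $4,190 → take SL $4,190. Book value $13,280.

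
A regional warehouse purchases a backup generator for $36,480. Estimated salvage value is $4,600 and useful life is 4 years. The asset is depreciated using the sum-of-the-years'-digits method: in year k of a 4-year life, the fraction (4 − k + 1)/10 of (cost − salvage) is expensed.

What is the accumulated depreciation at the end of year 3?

$28,692

Depreciable base = $36,480 − $4,600 = $31,880.
Sum of the years' digits = 4+3+2+1 = 10.
Year 1: $31,880 × 4/10 = $12,752. Book value $23,728.
Year 2: $31,880 × 3/10 = $9,564. Book value $14,164.
Year 3: $31,880 × 2/10 = $6,376. Book value $7,788.
Accumulated through year 3 = $36,480 − $7,788 = $28,692.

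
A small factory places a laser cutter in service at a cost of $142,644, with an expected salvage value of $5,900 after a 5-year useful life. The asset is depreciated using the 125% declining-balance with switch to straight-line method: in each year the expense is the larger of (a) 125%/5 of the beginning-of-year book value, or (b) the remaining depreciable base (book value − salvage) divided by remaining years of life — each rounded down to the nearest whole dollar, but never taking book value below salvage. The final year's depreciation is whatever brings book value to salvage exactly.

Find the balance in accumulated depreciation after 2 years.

$62,406

Depreciable base = $142,644 − $5,900 = $136,744.
Year 1: DB = ⌊$142,644 × 125%/5⌋ = $35,661; SL = ⌊$136,744/5⌋ = $27,348 → take DB $35,661. Book value $106,983.
Year 2: DB = ⌊$106,983 × 125%/5⌋ = $26,745; SL = ⌊$101,083/4⌋ = $25,270 → take DB $26,745. Book value $80,238.
Accumulated through year 2 = $142,644 − $80,238 = $62,406.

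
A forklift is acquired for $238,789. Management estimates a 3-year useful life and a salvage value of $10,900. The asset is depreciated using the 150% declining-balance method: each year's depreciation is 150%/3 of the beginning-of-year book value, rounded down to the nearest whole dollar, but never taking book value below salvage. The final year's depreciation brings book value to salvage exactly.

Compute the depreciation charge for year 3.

Depreciable base = $238,789 − $10,900 = $227,889.
Year 1: ⌊$238,789 × 150%/3⌋ = $119,394. Book value $119,395.
Year 2: ⌊$119,395 × 150%/3⌋ = $59,697. Book value $59,698.
Year 3 (final): $59,698 − $10,900 = $48,798. Book value $10,900.

$48,798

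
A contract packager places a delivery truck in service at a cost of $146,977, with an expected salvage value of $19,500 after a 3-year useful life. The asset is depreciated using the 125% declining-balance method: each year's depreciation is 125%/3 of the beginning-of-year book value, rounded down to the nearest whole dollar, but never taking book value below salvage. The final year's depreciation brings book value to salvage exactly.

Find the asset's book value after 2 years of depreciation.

$50,014

Depreciable base = $146,977 − $19,500 = $127,477.
Year 1: ⌊$146,977 × 125%/3⌋ = $61,240. Book value $85,737.
Year 2: ⌊$85,737 × 125%/3⌋ = $35,723. Book value $50,014.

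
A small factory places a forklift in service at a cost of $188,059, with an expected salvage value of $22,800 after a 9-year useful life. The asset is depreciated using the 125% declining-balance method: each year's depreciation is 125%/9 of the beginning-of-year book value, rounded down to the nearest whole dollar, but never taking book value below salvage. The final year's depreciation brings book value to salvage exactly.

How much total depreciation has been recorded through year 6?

Depreciable base = $188,059 − $22,800 = $165,259.
Year 1: ⌊$188,059 × 125%/9⌋ = $26,119. Book value $161,940.
Year 2: ⌊$161,940 × 125%/9⌋ = $22,491. Book value $139,449.
Year 3: ⌊$139,449 × 125%/9⌋ = $19,367. Book value $120,082.
Year 4: ⌊$120,082 × 125%/9⌋ = $16,678. Book value $103,404.
Year 5: ⌊$103,404 × 125%/9⌋ = $14,361. Book value $89,043.
Year 6: ⌊$89,043 × 125%/9⌋ = $12,367. Book value $76,676.
Accumulated through year 6 = $188,059 − $76,676 = $111,383.

$111,383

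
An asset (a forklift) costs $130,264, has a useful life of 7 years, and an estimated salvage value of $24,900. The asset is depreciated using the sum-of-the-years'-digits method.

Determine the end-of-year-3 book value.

$62,530

Depreciable base = $130,264 − $24,900 = $105,364.
Sum of the years' digits = 7+6+5+4+3+2+1 = 28.
Year 1: $105,364 × 7/28 = $26,341. Book value $103,923.
Year 2: $105,364 × 6/28 = $22,578. Book value $81,345.
Year 3: $105,364 × 5/28 = $18,815. Book value $62,530.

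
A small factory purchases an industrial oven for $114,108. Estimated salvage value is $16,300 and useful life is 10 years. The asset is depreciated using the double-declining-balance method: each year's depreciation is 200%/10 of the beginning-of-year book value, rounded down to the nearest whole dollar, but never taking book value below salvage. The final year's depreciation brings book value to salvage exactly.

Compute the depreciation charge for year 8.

Depreciable base = $114,108 − $16,300 = $97,808.
Year 1: ⌊$114,108 × 200%/10⌋ = $22,821. Book value $91,287.
Year 2: ⌊$91,287 × 200%/10⌋ = $18,257. Book value $73,030.
Year 3: ⌊$73,030 × 200%/10⌋ = $14,606. Book value $58,424.
Year 4: ⌊$58,424 × 200%/10⌋ = $11,684. Book value $46,740.
Year 5: ⌊$46,740 × 200%/10⌋ = $9,348. Book value $37,392.
Year 6: ⌊$37,392 × 200%/10⌋ = $7,478. Book value $29,914.
Year 7: ⌊$29,914 × 200%/10⌋ = $5,982. Book value $23,932.
Year 8: ⌊$23,932 × 200%/10⌋ = $4,786. Book value $19,146.

$4,786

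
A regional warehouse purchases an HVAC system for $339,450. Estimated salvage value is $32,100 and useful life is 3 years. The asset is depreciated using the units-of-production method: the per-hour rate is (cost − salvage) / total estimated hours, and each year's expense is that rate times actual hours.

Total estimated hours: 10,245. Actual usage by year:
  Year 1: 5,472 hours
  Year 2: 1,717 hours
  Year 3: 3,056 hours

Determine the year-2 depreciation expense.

Depreciable base = $339,450 − $32,100 = $307,350.
Rate = $307,350 / 10,245 hours = $30 per hour.
Year 1: 5,472 × $30 = $164,160. Book value $175,290.
Year 2: 1,717 × $30 = $51,510. Book value $123,780.

$51,510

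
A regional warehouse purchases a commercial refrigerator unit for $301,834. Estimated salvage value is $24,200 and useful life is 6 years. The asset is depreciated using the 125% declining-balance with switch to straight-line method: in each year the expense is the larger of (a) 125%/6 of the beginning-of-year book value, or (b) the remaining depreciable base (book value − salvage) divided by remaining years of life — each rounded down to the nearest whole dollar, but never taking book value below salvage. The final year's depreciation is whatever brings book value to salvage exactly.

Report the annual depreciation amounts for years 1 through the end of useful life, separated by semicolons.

$62,882; $49,781; $41,242; $41,243; $41,243; $41,243

Depreciable base = $301,834 − $24,200 = $277,634.
Year 1: DB = ⌊$301,834 × 125%/6⌋ = $62,882; SL = ⌊$277,634/6⌋ = $46,272 → take DB $62,882. Book value $238,952.
Year 2: DB = ⌊$238,952 × 125%/6⌋ = $49,781; SL = ⌊$214,752/5⌋ = $42,950 → take DB $49,781. Book value $189,171.
Year 3: DB = ⌊$189,171 × 125%/6⌋ = $39,410; SL = ⌊$164,971/4⌋ = $41,242 → take SL $41,242. Book value $147,929.
Year 4: DB = ⌊$147,929 × 125%/6⌋ = $30,818; SL = ⌊$123,729/3⌋ = $41,243 → take SL $41,243. Book value $106,686.
Year 5: DB = ⌊$106,686 × 125%/6⌋ = $22,226; SL = ⌊$82,486/2⌋ = $41,243 → take SL $41,243. Book value $65,443.
Year 6 (final): $65,443 − $24,200 = $41,243. Book value $24,200.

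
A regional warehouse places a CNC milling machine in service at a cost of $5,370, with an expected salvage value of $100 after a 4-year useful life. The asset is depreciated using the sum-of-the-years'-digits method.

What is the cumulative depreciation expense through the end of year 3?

$4,743

Depreciable base = $5,370 − $100 = $5,270.
Sum of the years' digits = 4+3+2+1 = 10.
Year 1: $5,270 × 4/10 = $2,108. Book value $3,262.
Year 2: $5,270 × 3/10 = $1,581. Book value $1,681.
Year 3: $5,270 × 2/10 = $1,054. Book value $627.
Accumulated through year 3 = $5,370 − $627 = $4,743.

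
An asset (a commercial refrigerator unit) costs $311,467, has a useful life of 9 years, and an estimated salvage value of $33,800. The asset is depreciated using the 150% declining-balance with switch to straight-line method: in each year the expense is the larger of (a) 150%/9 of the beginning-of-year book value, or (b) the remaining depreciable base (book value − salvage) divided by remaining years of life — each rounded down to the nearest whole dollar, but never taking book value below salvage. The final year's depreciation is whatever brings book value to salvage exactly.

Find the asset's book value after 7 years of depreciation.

Depreciable base = $311,467 − $33,800 = $277,667.
Year 1: DB = ⌊$311,467 × 150%/9⌋ = $51,911; SL = ⌊$277,667/9⌋ = $30,851 → take DB $51,911. Book value $259,556.
Year 2: DB = ⌊$259,556 × 150%/9⌋ = $43,259; SL = ⌊$225,756/8⌋ = $28,219 → take DB $43,259. Book value $216,297.
Year 3: DB = ⌊$216,297 × 150%/9⌋ = $36,049; SL = ⌊$182,497/7⌋ = $26,071 → take DB $36,049. Book value $180,248.
Year 4: DB = ⌊$180,248 × 150%/9⌋ = $30,041; SL = ⌊$146,448/6⌋ = $24,408 → take DB $30,041. Book value $150,207.
Year 5: DB = ⌊$150,207 × 150%/9⌋ = $25,034; SL = ⌊$116,407/5⌋ = $23,281 → take DB $25,034. Book value $125,173.
Year 6: DB = ⌊$125,173 × 150%/9⌋ = $20,862; SL = ⌊$91,373/4⌋ = $22,843 → take SL $22,843. Book value $102,330.
Year 7: DB = ⌊$102,330 × 150%/9⌋ = $17,055; SL = ⌊$68,530/3⌋ = $22,843 → take SL $22,843. Book value $79,487.

$79,487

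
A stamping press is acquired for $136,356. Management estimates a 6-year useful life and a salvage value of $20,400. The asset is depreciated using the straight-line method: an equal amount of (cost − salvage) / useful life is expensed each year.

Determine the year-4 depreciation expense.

$19,326

Depreciable base = $136,356 − $20,400 = $115,956.
Annual expense = $115,956 / 6 = $19,326.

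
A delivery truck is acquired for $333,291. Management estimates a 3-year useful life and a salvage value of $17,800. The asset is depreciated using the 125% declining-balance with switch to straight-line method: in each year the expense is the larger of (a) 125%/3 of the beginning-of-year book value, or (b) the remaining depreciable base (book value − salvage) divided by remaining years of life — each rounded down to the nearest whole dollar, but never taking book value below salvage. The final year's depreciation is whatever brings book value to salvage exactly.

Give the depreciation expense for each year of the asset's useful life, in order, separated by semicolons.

$138,871; $88,310; $88,310

Depreciable base = $333,291 − $17,800 = $315,491.
Year 1: DB = ⌊$333,291 × 125%/3⌋ = $138,871; SL = ⌊$315,491/3⌋ = $105,163 → take DB $138,871. Book value $194,420.
Year 2: DB = ⌊$194,420 × 125%/3⌋ = $81,008; SL = ⌊$176,620/2⌋ = $88,310 → take SL $88,310. Book value $106,110.
Year 3 (final): $106,110 − $17,800 = $88,310. Book value $17,800.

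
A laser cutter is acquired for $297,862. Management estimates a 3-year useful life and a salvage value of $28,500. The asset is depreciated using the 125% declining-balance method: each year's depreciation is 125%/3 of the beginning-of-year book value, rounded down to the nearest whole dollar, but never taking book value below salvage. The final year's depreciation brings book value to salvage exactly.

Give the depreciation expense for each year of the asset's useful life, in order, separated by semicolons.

$124,109; $72,397; $72,856

Depreciable base = $297,862 − $28,500 = $269,362.
Year 1: ⌊$297,862 × 125%/3⌋ = $124,109. Book value $173,753.
Year 2: ⌊$173,753 × 125%/3⌋ = $72,397. Book value $101,356.
Year 3 (final): $101,356 − $28,500 = $72,856. Book value $28,500.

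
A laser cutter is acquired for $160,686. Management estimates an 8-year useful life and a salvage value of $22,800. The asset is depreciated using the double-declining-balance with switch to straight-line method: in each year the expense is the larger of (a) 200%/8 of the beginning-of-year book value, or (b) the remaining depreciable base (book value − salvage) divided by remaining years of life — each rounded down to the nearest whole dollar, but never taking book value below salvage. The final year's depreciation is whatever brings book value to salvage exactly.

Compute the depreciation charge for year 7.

$5,800

Depreciable base = $160,686 − $22,800 = $137,886.
Year 1: DB = ⌊$160,686 × 200%/8⌋ = $40,171; SL = ⌊$137,886/8⌋ = $17,235 → take DB $40,171. Book value $120,515.
Year 2: DB = ⌊$120,515 × 200%/8⌋ = $30,128; SL = ⌊$97,715/7⌋ = $13,959 → take DB $30,128. Book value $90,387.
Year 3: DB = ⌊$90,387 × 200%/8⌋ = $22,596; SL = ⌊$67,587/6⌋ = $11,264 → take DB $22,596. Book value $67,791.
Year 4: DB = ⌊$67,791 × 200%/8⌋ = $16,947; SL = ⌊$44,991/5⌋ = $8,998 → take DB $16,947. Book value $50,844.
Year 5: DB = ⌊$50,844 × 200%/8⌋ = $12,711; SL = ⌊$28,044/4⌋ = $7,011 → take DB $12,711. Book value $38,133.
Year 6: DB = ⌊$38,133 × 200%/8⌋ = $9,533; SL = ⌊$15,333/3⌋ = $5,111 → take DB $9,533. Book value $28,600.
Year 7: DB = ⌊$28,600 × 200%/8⌋ = $7,150; SL = ⌊$5,800/2⌋ = $2,900 → take DB $7,150, capped at $5,800. Book value $22,800.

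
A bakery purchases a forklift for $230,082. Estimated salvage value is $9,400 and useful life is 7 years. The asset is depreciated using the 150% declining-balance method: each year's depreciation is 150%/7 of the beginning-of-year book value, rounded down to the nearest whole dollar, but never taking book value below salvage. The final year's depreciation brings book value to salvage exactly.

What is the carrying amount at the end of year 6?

$54,135

Depreciable base = $230,082 − $9,400 = $220,682.
Year 1: ⌊$230,082 × 150%/7⌋ = $49,303. Book value $180,779.
Year 2: ⌊$180,779 × 150%/7⌋ = $38,738. Book value $142,041.
Year 3: ⌊$142,041 × 150%/7⌋ = $30,437. Book value $111,604.
Year 4: ⌊$111,604 × 150%/7⌋ = $23,915. Book value $87,689.
Year 5: ⌊$87,689 × 150%/7⌋ = $18,790. Book value $68,899.
Year 6: ⌊$68,899 × 150%/7⌋ = $14,764. Book value $54,135.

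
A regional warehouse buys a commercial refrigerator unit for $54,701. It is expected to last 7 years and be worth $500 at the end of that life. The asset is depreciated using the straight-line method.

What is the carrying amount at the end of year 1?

Depreciable base = $54,701 − $500 = $54,201.
Annual expense = $54,201 / 7 = $7,743.
End of year 1: book value $46,958.

$46,958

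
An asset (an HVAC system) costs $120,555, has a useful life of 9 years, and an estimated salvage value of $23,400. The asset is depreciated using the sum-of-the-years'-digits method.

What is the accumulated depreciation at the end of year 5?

$75,565

Depreciable base = $120,555 − $23,400 = $97,155.
Sum of the years' digits = 9+8+7+6+5+4+3+2+1 = 45.
Year 1: $97,155 × 9/45 = $19,431. Book value $101,124.
Year 2: $97,155 × 8/45 = $17,272. Book value $83,852.
Year 3: $97,155 × 7/45 = $15,113. Book value $68,739.
Year 4: $97,155 × 6/45 = $12,954. Book value $55,785.
Year 5: $97,155 × 5/45 = $10,795. Book value $44,990.
Accumulated through year 5 = $120,555 − $44,990 = $75,565.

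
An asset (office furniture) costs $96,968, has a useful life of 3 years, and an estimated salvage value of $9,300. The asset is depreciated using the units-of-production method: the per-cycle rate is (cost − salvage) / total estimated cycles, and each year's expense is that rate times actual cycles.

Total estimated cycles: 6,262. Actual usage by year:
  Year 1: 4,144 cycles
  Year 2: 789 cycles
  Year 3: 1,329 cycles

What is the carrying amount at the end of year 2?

$27,906

Depreciable base = $96,968 − $9,300 = $87,668.
Rate = $87,668 / 6,262 cycles = $14 per cycle.
Year 1: 4,144 × $14 = $58,016. Book value $38,952.
Year 2: 789 × $14 = $11,046. Book value $27,906.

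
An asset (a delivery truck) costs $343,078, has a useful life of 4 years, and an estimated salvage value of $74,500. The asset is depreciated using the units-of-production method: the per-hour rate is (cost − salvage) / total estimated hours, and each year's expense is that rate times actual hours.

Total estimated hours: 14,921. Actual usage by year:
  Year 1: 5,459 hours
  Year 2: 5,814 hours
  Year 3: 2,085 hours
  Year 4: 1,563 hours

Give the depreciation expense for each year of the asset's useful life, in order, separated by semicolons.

$98,262; $104,652; $37,530; $28,134

Depreciable base = $343,078 − $74,500 = $268,578.
Rate = $268,578 / 14,921 hours = $18 per hour.
Year 1: 5,459 × $18 = $98,262. Book value $244,816.
Year 2: 5,814 × $18 = $104,652. Book value $140,164.
Year 3: 2,085 × $18 = $37,530. Book value $102,634.
Year 4: 1,563 × $18 = $28,134. Book value $74,500.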